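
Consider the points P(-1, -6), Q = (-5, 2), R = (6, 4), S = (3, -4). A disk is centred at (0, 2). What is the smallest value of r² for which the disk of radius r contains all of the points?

65

The required radius is the distance from (0, 2) to the farthest point.
Squared distances: 65, 25, 40, 45.
Maximum is 65, attained at P.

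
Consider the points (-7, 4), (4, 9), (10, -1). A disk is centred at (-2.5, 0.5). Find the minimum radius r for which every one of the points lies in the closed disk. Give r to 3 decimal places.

12.590

The required radius is the distance from (-2.5, 0.5) to the farthest point.
Squared distances: 32.5, 114.5, 158.5.
Maximum is 158.5, attained at (10, -1).
r = √(158.5) ≈ 12.590.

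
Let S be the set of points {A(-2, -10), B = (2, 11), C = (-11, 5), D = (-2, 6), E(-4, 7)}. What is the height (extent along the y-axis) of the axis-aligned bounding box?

21

max y = 11, min y = -10, so height = 21.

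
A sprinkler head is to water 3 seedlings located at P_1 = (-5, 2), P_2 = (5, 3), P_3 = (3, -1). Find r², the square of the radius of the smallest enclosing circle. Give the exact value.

25.25

Side lengths²: P_1P_2² = 101, P_1P_3² = 73, P_2P_3² = 20.
Since P_1P_2² = 101 ≥ 73 + 20 = 93, the angle opposite P_1P_2 is not acute, so the smallest enclosing circle has P_1P_2 as diameter.
Centre = midpoint of P_1P_2 = (0, 2.5), r² = 101/4 = 25.25.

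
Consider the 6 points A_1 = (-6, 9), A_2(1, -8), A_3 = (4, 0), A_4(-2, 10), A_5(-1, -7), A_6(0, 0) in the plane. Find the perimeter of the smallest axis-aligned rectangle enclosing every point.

Width = max x − min x = 4 − (-6) = 10.
Height = max y − min y = 10 − (-8) = 18.
Perimeter = 2(10 + 18) = 56.

56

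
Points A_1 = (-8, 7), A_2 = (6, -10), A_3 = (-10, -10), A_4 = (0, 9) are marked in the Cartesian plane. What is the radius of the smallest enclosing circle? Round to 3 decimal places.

11.258

A smallest enclosing disk is always determined by at most three of the input points on its boundary.
The minimum enclosing circle is determined by three boundary points: A_2, A_3, A_4.
Their circumcentre is (-2, -79/38) with r² = 183017/1444.
The farthest remaining point A_1 is at distance² 171009/1444 ≤ 183017/1444.
r = √(183017/1444) ≈ 11.258.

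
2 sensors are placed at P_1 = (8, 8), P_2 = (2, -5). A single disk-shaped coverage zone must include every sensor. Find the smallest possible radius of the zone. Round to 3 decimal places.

7.159

The smallest circle enclosing two points has them as diameter endpoints.
Centre = midpoint = (5, 1.5); r² = |P_1P_2|²/4 = 205/4 = 51.25.
r = √(51.25) ≈ 7.159.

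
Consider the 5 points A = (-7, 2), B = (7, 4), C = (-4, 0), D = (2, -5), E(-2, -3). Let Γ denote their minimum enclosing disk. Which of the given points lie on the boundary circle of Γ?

A, B, D

The minimum enclosing circle is determined by three boundary points: A, B, D.
Their circumcentre is (9/58, 111/58) with r² = 86125/1682.
The farthest remaining point E is at distance² 48425/1682 ≤ 86125/1682.
The points at distance exactly r from the centre are A, B, D — 3 points.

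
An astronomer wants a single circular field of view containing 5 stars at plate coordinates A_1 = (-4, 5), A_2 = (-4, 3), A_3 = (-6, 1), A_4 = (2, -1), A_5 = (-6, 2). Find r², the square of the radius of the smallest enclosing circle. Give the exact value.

A smallest enclosing disk is always determined by at most three of the input points on its boundary.
The minimum enclosing circle is determined by three boundary points: A_1, A_4, A_5.
Their circumcentre is (-1.7, 1.3) with r² = 18.98.
The farthest remaining point A_3 is at distance² 18.58 ≤ 18.98.

18.98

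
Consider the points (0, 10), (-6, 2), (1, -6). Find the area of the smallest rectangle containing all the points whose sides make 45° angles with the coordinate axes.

In coordinates u = x + y, v = x − y the rectangle is axis-aligned; the map (x,y)→(u,v) scales areas by 2.
u-values: 10, -4, -5; range = 10 − (-5) = 15.
v-values: -10, -8, 7; range = 7 − (-10) = 17.
Area = (15 × 17) / 2 = 127.5.

127.5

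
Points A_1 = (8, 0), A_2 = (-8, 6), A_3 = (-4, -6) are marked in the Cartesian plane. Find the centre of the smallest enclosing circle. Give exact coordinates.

(-3/7, 13/7)

Side lengths²: A_1A_2² = 292, A_1A_3² = 180, A_2A_3² = 160.
Since A_1A_2² = 292 < 180 + 160 = 340, the triangle is acute, so the smallest enclosing circle is the circumcircle.
Circumcentre = (-3/7, 13/7), r² = 3650/49.
Centre = (-3/7, 13/7).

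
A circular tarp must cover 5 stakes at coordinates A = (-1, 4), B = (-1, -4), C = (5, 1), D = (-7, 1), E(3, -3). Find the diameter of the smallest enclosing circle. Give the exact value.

12

By Welzl's lemma the MEC is supported by two points (diametrically opposite) or three points (on a circumcircle).
The farthest pair is C–D with squared distance 144. The circle on this segment as diameter has centre (-1, 1) and r² = 144/4 = 36.
Check A: distance² to centre = 9 ≤ 36, so it lies inside.
All remaining points lie in this disk, and no smaller disk contains both endpoints, so this is the minimum enclosing circle.
Diameter = 2r = 2√36 = 12.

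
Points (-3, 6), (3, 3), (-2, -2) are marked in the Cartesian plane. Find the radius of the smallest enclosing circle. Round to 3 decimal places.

Call the three points A, B, C in the order given.
Side lengths²: AB² = 45, AC² = 65, BC² = 50.
Since AC² = 65 < 50 + 45 = 95, the triangle is acute, so the smallest enclosing circle is the circumcircle.
Circumcentre = (-7/6, 13/6), r² = 325/18.
r = √(325/18) ≈ 4.249.

4.249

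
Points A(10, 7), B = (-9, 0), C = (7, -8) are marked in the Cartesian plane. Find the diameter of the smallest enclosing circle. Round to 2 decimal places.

Side lengths²: AB² = 410, AC² = 234, BC² = 320.
Since AB² = 410 < 320 + 234 = 554, the triangle is acute, so the smallest enclosing circle is the circumcircle.
Circumcentre = (16/11, 10/11), r² = 13325/121.
Diameter = 2r = 2√(13325/121) ≈ 20.99.

20.99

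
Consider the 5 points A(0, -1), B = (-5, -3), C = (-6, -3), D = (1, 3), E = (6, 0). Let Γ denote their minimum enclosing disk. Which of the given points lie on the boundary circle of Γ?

C, E

The minimum enclosing circle of a finite set is fixed by two of the points (as a diameter) or three (as a circumcircle).
The farthest pair is C–E with squared distance 153. The circle on this segment as diameter has centre (0, -1.5) and r² = 153/4 = 38.25.
Check A: distance² to centre = 0.25 ≤ 38.25, so it lies inside.
All remaining points lie in this disk, and no smaller disk contains both endpoints, so this is the minimum enclosing circle.
The points at distance exactly r from the centre are C, E — 2 points.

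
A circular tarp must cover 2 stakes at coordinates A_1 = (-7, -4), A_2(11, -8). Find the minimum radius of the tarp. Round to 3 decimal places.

The smallest circle enclosing two points has them as diameter endpoints.
Centre = midpoint = (2, -6); r² = |A_1A_2|²/4 = 340/4 = 85.
r = √85 ≈ 9.220.

9.220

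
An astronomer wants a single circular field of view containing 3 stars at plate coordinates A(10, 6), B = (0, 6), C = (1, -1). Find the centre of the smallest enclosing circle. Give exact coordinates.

(5, 22/7)

Side lengths²: AB² = 100, AC² = 130, BC² = 50.
Since AC² = 130 < 100 + 50 = 150, the triangle is acute, so the smallest enclosing circle is the circumcircle.
Circumcentre = (5, 22/7), r² = 1625/49.
Centre = (5, 22/7).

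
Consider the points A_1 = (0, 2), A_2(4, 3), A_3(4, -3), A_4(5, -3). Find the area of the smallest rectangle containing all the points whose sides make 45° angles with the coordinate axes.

In coordinates u = x + y, v = x − y the rectangle is axis-aligned; the map (x,y)→(u,v) scales areas by 2.
u-values: 2, 7, 1, 2; range = 7 − 1 = 6.
v-values: -2, 1, 7, 8; range = 8 − (-2) = 10.
Area = (6 × 10) / 2 = 30.

30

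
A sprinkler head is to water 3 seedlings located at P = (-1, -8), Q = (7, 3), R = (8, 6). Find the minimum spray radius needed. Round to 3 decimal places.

8.322

Side lengths²: PQ² = 185, PR² = 277, QR² = 10.
Since PR² = 277 ≥ 185 + 10 = 195, the angle opposite PR is not acute, so the smallest enclosing circle has PR as diameter.
Centre = midpoint of PR = (3.5, -1), r² = 277/4 = 69.25.
r = √(69.25) ≈ 8.322.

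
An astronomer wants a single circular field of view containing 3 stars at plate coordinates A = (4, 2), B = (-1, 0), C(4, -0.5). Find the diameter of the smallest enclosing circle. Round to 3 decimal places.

5.412

Side lengths²: AB² = 29, AC² = 6.25, BC² = 25.25.
Since AB² = 29 < 25.25 + 6.25 = 31.5, the triangle is acute, so the smallest enclosing circle is the circumcircle.
Circumcentre = (1.6, 0.75), r² = 7.3225.
Diameter = 2r = 2√(7.3225) ≈ 5.412.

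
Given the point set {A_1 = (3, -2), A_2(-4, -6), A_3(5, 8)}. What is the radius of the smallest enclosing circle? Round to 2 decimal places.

8.32

Side lengths²: A_1A_2² = 65, A_1A_3² = 104, A_2A_3² = 277.
Since A_2A_3² = 277 ≥ 104 + 65 = 169, the angle opposite A_2A_3 is not acute, so the smallest enclosing circle has A_2A_3 as diameter.
Centre = midpoint of A_2A_3 = (0.5, 1), r² = 277/4 = 69.25.
r = √(69.25) ≈ 8.32.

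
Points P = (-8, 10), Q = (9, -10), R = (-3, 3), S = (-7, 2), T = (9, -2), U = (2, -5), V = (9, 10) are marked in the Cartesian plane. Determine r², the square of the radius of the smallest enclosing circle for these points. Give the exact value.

The minimum enclosing circle of a finite set is fixed by two of the points (as a diameter) or three (as a circumcircle).
The farthest pair is P–Q with squared distance 689. The circle on this segment as diameter has centre (0.5, 0) and r² = 689/4 = 172.25.
Check R: distance² to centre = 21.25 ≤ 172.25, so it lies inside.
All remaining points lie in this disk, and no smaller disk contains both endpoints, so this is the minimum enclosing circle.

172.25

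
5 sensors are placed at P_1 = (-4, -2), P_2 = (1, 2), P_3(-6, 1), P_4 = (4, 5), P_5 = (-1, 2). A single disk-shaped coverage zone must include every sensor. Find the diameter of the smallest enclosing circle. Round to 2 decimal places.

10.86

The minimum enclosing circle of a finite set is fixed by two of the points (as a diameter) or three (as a circumcircle).
The minimum enclosing circle is determined by three boundary points: P_1, P_3, P_4.
Their circumcentre is (-14/19, 89/38) with r² = 42601/1444.
The farthest remaining point P_2 is at distance² 4525/1444 ≤ 42601/1444.
Diameter = 2r = 2√(42601/1444) ≈ 10.86.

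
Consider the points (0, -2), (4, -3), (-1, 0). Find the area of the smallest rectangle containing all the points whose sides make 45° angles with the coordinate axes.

12

In coordinates u = x + y, v = x − y the rectangle is axis-aligned; the map (x,y)→(u,v) scales areas by 2.
u-values: -2, 1, -1; range = 1 − (-2) = 3.
v-values: 2, 7, -1; range = 7 − (-1) = 8.
Area = (3 × 8) / 2 = 12.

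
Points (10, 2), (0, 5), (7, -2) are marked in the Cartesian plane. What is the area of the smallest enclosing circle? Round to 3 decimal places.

Call the three points A, B, C in the order given.
Side lengths²: AB² = 109, AC² = 25, BC² = 98.
Since AB² = 109 < 98 + 25 = 123, the triangle is acute, so the smallest enclosing circle is the circumcircle.
Circumcentre = (67/14, 39/14), r² = 2725/98.
Area = π·r² = π·2725/98 ≈ 87.356.

87.356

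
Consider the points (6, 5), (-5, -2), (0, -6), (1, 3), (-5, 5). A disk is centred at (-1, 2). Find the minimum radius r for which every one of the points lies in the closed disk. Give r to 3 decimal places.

8.062

The required radius is the distance from (-1, 2) to the farthest point.
Squared distances: 58, 32, 65, 5, 25.
Maximum is 65, attained at (0, -6).
r = √65 ≈ 8.062.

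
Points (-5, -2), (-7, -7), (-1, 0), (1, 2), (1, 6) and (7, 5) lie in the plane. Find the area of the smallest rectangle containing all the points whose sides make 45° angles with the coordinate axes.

91

In coordinates u = x + y, v = x − y the rectangle is axis-aligned; the map (x,y)→(u,v) scales areas by 2.
u-values: -7, -14, -1, 3, 7, 12; range = 12 − (-14) = 26.
v-values: -3, 0, -1, -1, -5, 2; range = 2 − (-5) = 7.
Area = (26 × 7) / 2 = 91.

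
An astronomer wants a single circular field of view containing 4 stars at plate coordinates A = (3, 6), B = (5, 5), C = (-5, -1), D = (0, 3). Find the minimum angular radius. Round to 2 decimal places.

5.83

The minimum enclosing circle of a finite set is fixed by two of the points (as a diameter) or three (as a circumcircle).
The farthest pair is B–C with squared distance 136. The circle on this segment as diameter has centre (0, 2) and r² = 136/4 = 34.
Check A: distance² to centre = 25 ≤ 34, so it lies inside.
All remaining points lie in this disk, and no smaller disk contains both endpoints, so this is the minimum enclosing circle.
r = √34 ≈ 5.83.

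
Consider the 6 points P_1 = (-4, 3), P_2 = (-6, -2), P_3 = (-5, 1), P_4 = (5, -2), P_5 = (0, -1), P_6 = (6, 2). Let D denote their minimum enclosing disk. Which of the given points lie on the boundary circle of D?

By Welzl's lemma the MEC is supported by two points (diametrically opposite) or three points (on a circumcircle).
The farthest pair is P_2–P_6 with squared distance 160. The circle on this segment as diameter has centre (0, 0) and r² = 160/4 = 40.
Check P_1: distance² to centre = 25 ≤ 40, so it lies inside.
All remaining points lie in this disk, and no smaller disk contains both endpoints, so this is the minimum enclosing circle.
The points at distance exactly r from the centre are P_2, P_6 — 2 points.

P_2, P_6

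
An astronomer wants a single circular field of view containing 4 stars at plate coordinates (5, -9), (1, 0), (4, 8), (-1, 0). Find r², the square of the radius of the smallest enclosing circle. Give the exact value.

The farthest pair is (5, -9)–(4, 8) with squared distance 290. The circle on this segment as diameter has centre (4.5, -0.5) and r² = 290/4 = 72.5.
Check (1, 0): distance² to centre = 12.5 ≤ 72.5, so it lies inside.
All remaining points lie in this disk, and no smaller disk contains both endpoints, so this is the minimum enclosing circle.

72.5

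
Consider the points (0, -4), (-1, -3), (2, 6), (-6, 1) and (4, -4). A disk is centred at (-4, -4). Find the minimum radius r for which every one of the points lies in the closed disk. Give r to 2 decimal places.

The required radius is the distance from (-4, -4) to the farthest point.
Squared distances: 16, 10, 136, 29, 64.
Maximum is 136, attained at (2, 6).
r = √136 ≈ 11.66.

11.66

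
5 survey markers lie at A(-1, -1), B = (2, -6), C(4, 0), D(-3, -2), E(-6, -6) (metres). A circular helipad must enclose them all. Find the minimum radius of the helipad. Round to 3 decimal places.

The minimum enclosing circle of a finite set is fixed by two of the points (as a diameter) or three (as a circumcircle).
The farthest pair is C–E with squared distance 136. The circle on this segment as diameter has centre (-1, -3) and r² = 136/4 = 34.
Check A: distance² to centre = 4 ≤ 34, so it lies inside.
All remaining points lie in this disk, and no smaller disk contains both endpoints, so this is the minimum enclosing circle.
r = √34 ≈ 5.831.

5.831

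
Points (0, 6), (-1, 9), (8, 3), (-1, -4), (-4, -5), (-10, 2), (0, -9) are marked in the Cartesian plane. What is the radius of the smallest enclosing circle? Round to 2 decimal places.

By Welzl's lemma the MEC is supported by two points (diametrically opposite) or three points (on a circumcircle).
The minimum enclosing circle is determined by three boundary points: (8, 3), (-10, 2), (0, -9).
Their circumcentre is (-0.875, 0.25) with r² = 86.328125.
The farthest remaining point (-1, 9) is at distance² 76.578125 ≤ 86.328125.
r = √(86.328125) ≈ 9.29.

9.29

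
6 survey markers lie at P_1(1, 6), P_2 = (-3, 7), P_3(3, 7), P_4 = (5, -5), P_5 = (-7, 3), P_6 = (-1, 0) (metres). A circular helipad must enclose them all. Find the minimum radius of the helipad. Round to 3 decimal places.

7.382

The minimum enclosing circle of a finite set is fixed by two of the points (as a diameter) or three (as a circumcircle).
The minimum enclosing circle is determined by three boundary points: P_3, P_4, P_5.
Their circumcentre is (-0.125, 0.3125) with r² = 54.48828125.
The farthest remaining point P_2 is at distance² 52.98828125 ≤ 54.48828125.
r = √(54.48828125) ≈ 7.382.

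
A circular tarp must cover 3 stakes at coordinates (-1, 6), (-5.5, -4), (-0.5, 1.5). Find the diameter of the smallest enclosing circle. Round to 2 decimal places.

Call the three points A, B, C in the order given.
Side lengths²: AB² = 120.25, AC² = 20.5, BC² = 55.25.
Since AB² = 120.25 ≥ 55.25 + 20.5 = 75.75, the angle opposite AB is not acute, so the smallest enclosing circle has AB as diameter.
Centre = midpoint of AB = (-3.25, 1), r² = 120.25/4 = 30.0625.
Diameter = 2r = 2√(30.0625) ≈ 10.97.

10.97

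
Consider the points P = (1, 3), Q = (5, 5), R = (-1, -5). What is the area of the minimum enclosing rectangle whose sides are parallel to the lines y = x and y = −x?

48

In coordinates u = x + y, v = x − y the rectangle is axis-aligned; the map (x,y)→(u,v) scales areas by 2.
u-values: 4, 10, -6; range = 10 − (-6) = 16.
v-values: -2, 0, 4; range = 4 − (-2) = 6.
Area = (16 × 6) / 2 = 48.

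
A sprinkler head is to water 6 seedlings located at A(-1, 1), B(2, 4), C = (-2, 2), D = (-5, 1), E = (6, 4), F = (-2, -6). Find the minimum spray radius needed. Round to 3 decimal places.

6.465

A smallest enclosing disk is always determined by at most three of the input points on its boundary.
The minimum enclosing circle is determined by three boundary points: D, E, F.
Their circumcentre is (56/43, -19/43) with r² = 77285/1849.
The farthest remaining point B is at distance² 37381/1849 ≤ 77285/1849.
r = √(77285/1849) ≈ 6.465.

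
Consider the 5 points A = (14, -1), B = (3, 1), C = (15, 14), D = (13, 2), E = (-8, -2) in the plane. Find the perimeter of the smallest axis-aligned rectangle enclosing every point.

Width = max x − min x = 15 − (-8) = 23.
Height = max y − min y = 14 − (-2) = 16.
Perimeter = 2(23 + 16) = 78.

78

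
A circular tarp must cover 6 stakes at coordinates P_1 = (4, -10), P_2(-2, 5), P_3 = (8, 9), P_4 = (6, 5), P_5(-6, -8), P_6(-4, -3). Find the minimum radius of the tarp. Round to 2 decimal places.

The minimum enclosing circle of a finite set is fixed by two of the points (as a diameter) or three (as a circumcircle).
The farthest pair is P_3–P_5 with squared distance 485. The circle on this segment as diameter has centre (1, 0.5) and r² = 485/4 = 121.25.
Check P_1: distance² to centre = 119.25 ≤ 121.25, so it lies inside.
All remaining points lie in this disk, and no smaller disk contains both endpoints, so this is the minimum enclosing circle.
r = √(121.25) ≈ 11.01.

11.01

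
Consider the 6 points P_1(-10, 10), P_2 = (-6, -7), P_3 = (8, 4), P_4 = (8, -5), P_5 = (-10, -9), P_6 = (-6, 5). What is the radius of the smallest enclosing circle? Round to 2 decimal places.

The minimum enclosing circle is determined by three boundary points: P_1, P_4, P_5.
Their circumcentre is (-8/3, 0.5) with r² = 5185/36.
The farthest remaining point P_3 is at distance² 4537/36 ≤ 5185/36.
r = √(5185/36) ≈ 12.00.

12.00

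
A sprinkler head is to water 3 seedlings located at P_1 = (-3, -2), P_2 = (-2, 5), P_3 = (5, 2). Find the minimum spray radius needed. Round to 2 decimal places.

4.63

Side lengths²: P_1P_2² = 50, P_1P_3² = 80, P_2P_3² = 58.
Since P_1P_3² = 80 < 58 + 50 = 108, the triangle is acute, so the smallest enclosing circle is the circumcircle.
Circumcentre = (6/13, 14/13), r² = 3625/169.
r = √(3625/169) ≈ 4.63.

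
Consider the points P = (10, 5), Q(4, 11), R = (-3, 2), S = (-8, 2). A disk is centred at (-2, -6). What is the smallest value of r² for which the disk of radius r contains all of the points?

The required radius is the distance from (-2, -6) to the farthest point.
Squared distances: 265, 325, 65, 100.
Maximum is 325, attained at Q.

325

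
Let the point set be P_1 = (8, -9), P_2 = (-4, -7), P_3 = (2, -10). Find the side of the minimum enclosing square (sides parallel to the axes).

12

The bounding box has width 12 and height 3.
An axis-aligned square enclosing the set must have side ≥ max(width, height).
So the minimum side is max(12, 3) = 12.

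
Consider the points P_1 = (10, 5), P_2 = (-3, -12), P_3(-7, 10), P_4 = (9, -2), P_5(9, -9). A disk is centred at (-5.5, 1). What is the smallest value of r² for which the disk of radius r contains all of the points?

310.25

The required radius is the distance from (-5.5, 1) to the farthest point.
Squared distances: 256.25, 175.25, 83.25, 219.25, 310.25.
Maximum is 310.25, attained at P_5.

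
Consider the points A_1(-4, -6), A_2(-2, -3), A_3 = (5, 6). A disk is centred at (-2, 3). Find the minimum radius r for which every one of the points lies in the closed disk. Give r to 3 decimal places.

9.220

The required radius is the distance from (-2, 3) to the farthest point.
Squared distances: 85, 36, 58.
Maximum is 85, attained at A_1.
r = √85 ≈ 9.220.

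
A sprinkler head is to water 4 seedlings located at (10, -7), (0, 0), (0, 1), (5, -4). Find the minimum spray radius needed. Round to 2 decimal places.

6.40

A smallest enclosing disk is always determined by at most three of the input points on its boundary.
The farthest pair is (10, -7)–(0, 1) with squared distance 164. The circle on this segment as diameter has centre (5, -3) and r² = 164/4 = 41.
Check (0, 0): distance² to centre = 34 ≤ 41, so it lies inside.
All remaining points lie in this disk, and no smaller disk contains both endpoints, so this is the minimum enclosing circle.
r = √41 ≈ 6.40.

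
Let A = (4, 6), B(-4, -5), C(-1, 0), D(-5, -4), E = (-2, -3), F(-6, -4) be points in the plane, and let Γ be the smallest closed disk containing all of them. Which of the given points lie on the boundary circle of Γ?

A, F

By Welzl's lemma the MEC is supported by two points (diametrically opposite) or three points (on a circumcircle).
The farthest pair is A–F with squared distance 200. The circle on this segment as diameter has centre (-1, 1) and r² = 200/4 = 50.
Check B: distance² to centre = 45 ≤ 50, so it lies inside.
All remaining points lie in this disk, and no smaller disk contains both endpoints, so this is the minimum enclosing circle.
The points at distance exactly r from the centre are A, F — 2 points.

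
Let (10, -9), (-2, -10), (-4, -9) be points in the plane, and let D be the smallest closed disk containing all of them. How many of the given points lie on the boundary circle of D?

2

Call the three points A, B, C in the order given.
Side lengths²: AB² = 145, AC² = 196, BC² = 5.
Since AC² = 196 ≥ 145 + 5 = 150, the angle opposite AC is not acute, so the smallest enclosing circle has AC as diameter.
Centre = midpoint of AC = (3, -9), r² = 196/4 = 49.
The points at distance exactly r from the centre are (10, -9), (-4, -9) — 2 points.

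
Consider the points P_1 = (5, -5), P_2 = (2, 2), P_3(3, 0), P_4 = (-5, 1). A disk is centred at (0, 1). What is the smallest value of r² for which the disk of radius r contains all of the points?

The required radius is the distance from (0, 1) to the farthest point.
Squared distances: 61, 5, 10, 25.
Maximum is 61, attained at P_1.

61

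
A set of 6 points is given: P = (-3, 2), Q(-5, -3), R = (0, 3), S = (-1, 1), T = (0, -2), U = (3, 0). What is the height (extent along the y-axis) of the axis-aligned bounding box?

6

max y = 3, min y = -3, so height = 6.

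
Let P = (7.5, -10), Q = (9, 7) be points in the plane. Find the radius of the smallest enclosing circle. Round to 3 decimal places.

The smallest circle enclosing two points has them as diameter endpoints.
Centre = midpoint = (8.25, -1.5); r² = |PQ|²/4 = 291.25/4 = 72.8125.
r = √(72.8125) ≈ 8.533.

8.533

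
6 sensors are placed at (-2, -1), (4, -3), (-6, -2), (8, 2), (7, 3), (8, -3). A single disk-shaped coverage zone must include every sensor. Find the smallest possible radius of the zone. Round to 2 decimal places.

7.30

The minimum enclosing circle of a finite set is fixed by two of the points (as a diameter) or three (as a circumcircle).
The minimum enclosing circle is determined by three boundary points: (-6, -2), (8, 2), (8, -3).
Their circumcentre is (8/7, -0.5) with r² = 10441/196.
The farthest remaining point (7, 3) is at distance² 9125/196 ≤ 10441/196.
r = √(10441/196) ≈ 7.30.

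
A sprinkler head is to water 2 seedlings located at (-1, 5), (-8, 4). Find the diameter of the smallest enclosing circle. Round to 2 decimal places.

The smallest circle enclosing two points has them as diameter endpoints.
Centre = midpoint = (-4.5, 4.5); r² = |(-1, 5)−(-8, 4)|²/4 = 50/4 = 12.5.
Diameter = 2r = 2√(12.5) ≈ 7.07.

7.07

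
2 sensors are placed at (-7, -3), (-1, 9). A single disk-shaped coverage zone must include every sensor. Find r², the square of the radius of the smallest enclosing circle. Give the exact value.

45

The smallest circle enclosing two points has them as diameter endpoints.
Centre = midpoint = (-4, 3); r² = |(-7, -3)−(-1, 9)|²/4 = 180/4 = 45.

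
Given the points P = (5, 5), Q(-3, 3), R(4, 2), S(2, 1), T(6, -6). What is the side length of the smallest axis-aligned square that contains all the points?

The bounding box has width 9 and height 11.
An axis-aligned square enclosing the set must have side ≥ max(width, height).
So the minimum side is max(9, 11) = 11.

11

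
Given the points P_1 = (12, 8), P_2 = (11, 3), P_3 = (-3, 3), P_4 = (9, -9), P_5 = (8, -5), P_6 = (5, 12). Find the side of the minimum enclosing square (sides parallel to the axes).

21

The bounding box has width 15 and height 21.
An axis-aligned square enclosing the set must have side ≥ max(width, height).
So the minimum side is max(15, 21) = 21.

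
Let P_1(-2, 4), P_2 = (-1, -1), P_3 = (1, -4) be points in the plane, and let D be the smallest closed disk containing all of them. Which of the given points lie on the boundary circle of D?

P_1, P_3

Side lengths²: P_1P_2² = 26, P_1P_3² = 73, P_2P_3² = 13.
Since P_1P_3² = 73 ≥ 26 + 13 = 39, the angle opposite P_1P_3 is not acute, so the smallest enclosing circle has P_1P_3 as diameter.
Centre = midpoint of P_1P_3 = (-0.5, 0), r² = 73/4 = 18.25.
The points at distance exactly r from the centre are P_1, P_3 — 2 points.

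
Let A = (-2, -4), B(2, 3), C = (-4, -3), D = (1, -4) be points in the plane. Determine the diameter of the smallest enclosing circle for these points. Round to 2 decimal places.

A smallest enclosing disk is always determined by at most three of the input points on its boundary.
The minimum enclosing circle is determined by three boundary points: B, C, D.
Their circumcentre is (-5/6, -1/6) with r² = 325/18.
The farthest remaining point A is at distance² 289/18 ≤ 325/18.
Diameter = 2r = 2√(325/18) ≈ 8.50.

8.50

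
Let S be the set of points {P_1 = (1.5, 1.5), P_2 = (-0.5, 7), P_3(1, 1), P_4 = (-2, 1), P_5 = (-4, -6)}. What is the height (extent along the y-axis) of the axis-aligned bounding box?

13

max y = 7, min y = -6, so height = 13.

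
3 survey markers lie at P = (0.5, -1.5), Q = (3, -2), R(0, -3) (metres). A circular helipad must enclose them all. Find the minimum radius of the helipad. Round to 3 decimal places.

Side lengths²: PQ² = 6.5, PR² = 2.5, QR² = 10.
Since QR² = 10 ≥ 6.5 + 2.5 = 9, the angle opposite QR is not acute, so the smallest enclosing circle has QR as diameter.
Centre = midpoint of QR = (1.5, -2.5), r² = 10/4 = 2.5.
r = √(2.5) ≈ 1.581.

1.581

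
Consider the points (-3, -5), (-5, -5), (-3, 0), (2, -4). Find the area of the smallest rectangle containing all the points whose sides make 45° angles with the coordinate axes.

In coordinates u = x + y, v = x − y the rectangle is axis-aligned; the map (x,y)→(u,v) scales areas by 2.
u-values: -8, -10, -3, -2; range = -2 − (-10) = 8.
v-values: 2, 0, -3, 6; range = 6 − (-3) = 9.
Area = (8 × 9) / 2 = 36.

36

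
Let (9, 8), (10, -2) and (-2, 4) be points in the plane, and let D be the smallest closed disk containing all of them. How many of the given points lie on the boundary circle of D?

Call the three points A, B, C in the order given.
Side lengths²: AB² = 101, AC² = 137, BC² = 180.
Since BC² = 180 < 137 + 101 = 238, the triangle is acute, so the smallest enclosing circle is the circumcircle.
Circumcentre = (181/38, 48/19), r² = 69185/1444.
The points at distance exactly r from the centre are (9, 8), (10, -2), (-2, 4) — 3 points.

3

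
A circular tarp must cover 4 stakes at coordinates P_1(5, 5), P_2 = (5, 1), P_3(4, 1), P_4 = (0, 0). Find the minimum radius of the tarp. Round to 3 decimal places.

3.536

By Welzl's lemma the MEC is supported by two points (diametrically opposite) or three points (on a circumcircle).
The farthest pair is P_1–P_4 with squared distance 50. The circle on this segment as diameter has centre (2.5, 2.5) and r² = 50/4 = 12.5.
Check P_2: distance² to centre = 8.5 ≤ 12.5, so it lies inside.
All remaining points lie in this disk, and no smaller disk contains both endpoints, so this is the minimum enclosing circle.
r = √(12.5) ≈ 3.536.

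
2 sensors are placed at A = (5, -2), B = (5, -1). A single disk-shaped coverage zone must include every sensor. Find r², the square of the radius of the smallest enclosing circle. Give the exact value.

The smallest circle enclosing two points has them as diameter endpoints.
Centre = midpoint = (5, -1.5); r² = |AB|²/4 = 1/4 = 0.25.

0.25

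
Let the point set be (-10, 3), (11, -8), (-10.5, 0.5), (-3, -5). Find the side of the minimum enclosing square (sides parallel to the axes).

21.5

The bounding box has width 21.5 and height 11.
An axis-aligned square enclosing the set must have side ≥ max(width, height).
So the minimum side is max(21.5, 11) = 21.5.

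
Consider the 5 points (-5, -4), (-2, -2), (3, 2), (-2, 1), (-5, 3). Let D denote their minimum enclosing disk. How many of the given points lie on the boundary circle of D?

3

A smallest enclosing disk is always determined by at most three of the input points on its boundary.
The minimum enclosing circle is determined by three boundary points: (-5, -4), (3, 2), (-5, 3).
Their circumcentre is (-1.375, -0.5) with r² = 25.390625.
The farthest remaining point (-2, -2) is at distance² 2.640625 ≤ 25.390625.
The points at distance exactly r from the centre are (-5, -4), (3, 2), (-5, 3) — 3 points.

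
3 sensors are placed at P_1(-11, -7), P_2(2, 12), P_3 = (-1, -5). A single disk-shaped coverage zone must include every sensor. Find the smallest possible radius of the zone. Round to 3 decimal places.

Side lengths²: P_1P_2² = 530, P_1P_3² = 104, P_2P_3² = 298.
Since P_1P_2² = 530 ≥ 298 + 104 = 402, the angle opposite P_1P_2 is not acute, so the smallest enclosing circle has P_1P_2 as diameter.
Centre = midpoint of P_1P_2 = (-4.5, 2.5), r² = 530/4 = 132.5.
r = √(132.5) ≈ 11.511.

11.511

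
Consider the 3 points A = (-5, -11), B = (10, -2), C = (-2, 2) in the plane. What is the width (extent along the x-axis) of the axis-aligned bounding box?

15

max x = 10, min x = -5, so width = 15.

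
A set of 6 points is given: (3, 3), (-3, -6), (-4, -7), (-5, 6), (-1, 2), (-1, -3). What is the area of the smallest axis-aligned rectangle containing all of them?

x ranges over [-5, 3], width 8.
y ranges over [-7, 6], height 13.
Area = 8 × 13 = 104.

104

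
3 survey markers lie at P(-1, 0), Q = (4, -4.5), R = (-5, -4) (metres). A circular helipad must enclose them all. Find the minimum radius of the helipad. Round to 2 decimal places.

Side lengths²: PQ² = 45.25, PR² = 32, QR² = 81.25.
Since QR² = 81.25 ≥ 45.25 + 32 = 77.25, the angle opposite QR is not acute, so the smallest enclosing circle has QR as diameter.
Centre = midpoint of QR = (-0.5, -4.25), r² = 81.25/4 = 20.3125.
r = √(20.3125) ≈ 4.51.

4.51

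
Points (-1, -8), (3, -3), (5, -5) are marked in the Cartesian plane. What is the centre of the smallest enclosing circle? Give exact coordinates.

Call the three points A, B, C in the order given.
Side lengths²: AB² = 41, AC² = 45, BC² = 8.
Since AC² = 45 < 41 + 8 = 49, the triangle is acute, so the smallest enclosing circle is the circumcircle.
Circumcentre = (11/6, -37/6), r² = 205/18.
Centre = (11/6, -37/6).

(11/6, -37/6)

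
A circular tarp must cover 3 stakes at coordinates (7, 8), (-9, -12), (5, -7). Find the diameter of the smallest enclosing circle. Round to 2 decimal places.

Call the three points A, B, C in the order given.
Side lengths²: AB² = 656, AC² = 229, BC² = 221.
Since AB² = 656 ≥ 229 + 221 = 450, the angle opposite AB is not acute, so the smallest enclosing circle has AB as diameter.
Centre = midpoint of AB = (-1, -2), r² = 656/4 = 164.
Diameter = 2r = 2√164 ≈ 25.61.

25.61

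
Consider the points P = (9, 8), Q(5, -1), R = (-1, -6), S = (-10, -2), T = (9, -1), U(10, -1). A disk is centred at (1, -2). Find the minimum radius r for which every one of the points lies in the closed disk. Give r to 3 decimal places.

12.806

The required radius is the distance from (1, -2) to the farthest point.
Squared distances: 164, 17, 20, 121, 65, 82.
Maximum is 164, attained at P.
r = √164 ≈ 12.806.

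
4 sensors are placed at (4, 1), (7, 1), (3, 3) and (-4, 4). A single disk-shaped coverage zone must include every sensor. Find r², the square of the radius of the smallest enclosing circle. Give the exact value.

The minimum enclosing circle of a finite set is fixed by two of the points (as a diameter) or three (as a circumcircle).
The farthest pair is (7, 1)–(-4, 4) with squared distance 130. The circle on this segment as diameter has centre (1.5, 2.5) and r² = 130/4 = 32.5.
Check (4, 1): distance² to centre = 8.5 ≤ 32.5, so it lies inside.
All remaining points lie in this disk, and no smaller disk contains both endpoints, so this is the minimum enclosing circle.

32.5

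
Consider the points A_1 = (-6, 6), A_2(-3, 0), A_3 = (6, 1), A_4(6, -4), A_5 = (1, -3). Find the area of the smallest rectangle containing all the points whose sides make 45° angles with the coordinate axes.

In coordinates u = x + y, v = x − y the rectangle is axis-aligned; the map (x,y)→(u,v) scales areas by 2.
u-values: 0, -3, 7, 2, -2; range = 7 − (-3) = 10.
v-values: -12, -3, 5, 10, 4; range = 10 − (-12) = 22.
Area = (10 × 22) / 2 = 110.

110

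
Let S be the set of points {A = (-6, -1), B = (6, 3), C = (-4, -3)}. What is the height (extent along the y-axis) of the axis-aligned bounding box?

max y = 3, min y = -3, so height = 6.

6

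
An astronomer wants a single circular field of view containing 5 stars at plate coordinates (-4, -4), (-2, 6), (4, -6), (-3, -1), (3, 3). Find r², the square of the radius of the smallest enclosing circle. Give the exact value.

45

The farthest pair is (-2, 6)–(4, -6) with squared distance 180. The circle on this segment as diameter has centre (1, 0) and r² = 180/4 = 45.
Check (-4, -4): distance² to centre = 41 ≤ 45, so it lies inside.
All remaining points lie in this disk, and no smaller disk contains both endpoints, so this is the minimum enclosing circle.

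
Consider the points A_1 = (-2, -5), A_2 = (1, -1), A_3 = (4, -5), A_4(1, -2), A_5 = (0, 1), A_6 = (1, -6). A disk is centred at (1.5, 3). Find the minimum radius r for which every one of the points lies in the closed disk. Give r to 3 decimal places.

9.014

The required radius is the distance from (1.5, 3) to the farthest point.
Squared distances: 76.25, 16.25, 70.25, 25.25, 6.25, 81.25.
Maximum is 81.25, attained at A_6.
r = √(81.25) ≈ 9.014.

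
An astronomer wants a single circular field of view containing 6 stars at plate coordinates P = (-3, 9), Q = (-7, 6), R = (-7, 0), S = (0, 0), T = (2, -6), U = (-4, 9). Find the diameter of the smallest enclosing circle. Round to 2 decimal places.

16.16

By Welzl's lemma the MEC is supported by two points (diametrically opposite) or three points (on a circumcircle).
The farthest pair is T–U with squared distance 261. The circle on this segment as diameter has centre (-1, 1.5) and r² = 261/4 = 65.25.
Check P: distance² to centre = 60.25 ≤ 65.25, so it lies inside.
All remaining points lie in this disk, and no smaller disk contains both endpoints, so this is the minimum enclosing circle.
Diameter = 2r = 2√(65.25) ≈ 16.16.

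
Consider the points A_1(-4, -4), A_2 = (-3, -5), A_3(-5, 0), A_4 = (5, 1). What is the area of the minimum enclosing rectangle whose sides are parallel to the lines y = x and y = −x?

63

In coordinates u = x + y, v = x − y the rectangle is axis-aligned; the map (x,y)→(u,v) scales areas by 2.
u-values: -8, -8, -5, 6; range = 6 − (-8) = 14.
v-values: 0, 2, -5, 4; range = 4 − (-5) = 9.
Area = (14 × 9) / 2 = 63.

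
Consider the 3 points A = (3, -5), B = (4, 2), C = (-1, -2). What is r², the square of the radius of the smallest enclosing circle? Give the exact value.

25625/1922

Side lengths²: AB² = 50, AC² = 25, BC² = 41.
Since AB² = 50 < 41 + 25 = 66, the triangle is acute, so the smallest enclosing circle is the circumcircle.
Circumcentre = (161/62, -85/62), r² = 25625/1922.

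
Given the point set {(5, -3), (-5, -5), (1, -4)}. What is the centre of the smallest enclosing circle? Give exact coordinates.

(0, -4)

Call the three points A, B, C in the order given.
Side lengths²: AB² = 104, AC² = 17, BC² = 37.
Since AB² = 104 ≥ 37 + 17 = 54, the angle opposite AB is not acute, so the smallest enclosing circle has AB as diameter.
Centre = midpoint of AB = (0, -4), r² = 104/4 = 26.
Centre = (0, -4).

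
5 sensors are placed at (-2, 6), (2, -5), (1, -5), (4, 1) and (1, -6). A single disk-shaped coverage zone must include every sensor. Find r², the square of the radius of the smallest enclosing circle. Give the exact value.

A smallest enclosing disk is always determined by at most three of the input points on its boundary.
The farthest pair is (-2, 6)–(1, -6) with squared distance 153. The circle on this segment as diameter has centre (-0.5, 0) and r² = 153/4 = 38.25.
Check (2, -5): distance² to centre = 31.25 ≤ 38.25, so it lies inside.
All remaining points lie in this disk, and no smaller disk contains both endpoints, so this is the minimum enclosing circle.

38.25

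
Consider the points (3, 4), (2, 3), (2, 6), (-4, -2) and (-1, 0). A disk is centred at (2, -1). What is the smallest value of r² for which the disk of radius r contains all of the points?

The required radius is the distance from (2, -1) to the farthest point.
Squared distances: 26, 16, 49, 37, 10.
Maximum is 49, attained at (2, 6).

49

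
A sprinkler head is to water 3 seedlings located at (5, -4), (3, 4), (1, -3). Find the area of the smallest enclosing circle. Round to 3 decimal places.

Call the three points A, B, C in the order given.
Side lengths²: AB² = 68, AC² = 17, BC² = 53.
Since AB² = 68 < 53 + 17 = 70, the triangle is acute, so the smallest enclosing circle is the circumcircle.
Circumcentre = (58/15, -1/30), r² = 15317/900.
Area = π·r² = π·15317/900 ≈ 53.466.

53.466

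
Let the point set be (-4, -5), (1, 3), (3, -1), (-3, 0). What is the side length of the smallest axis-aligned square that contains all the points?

8

The bounding box has width 7 and height 8.
An axis-aligned square enclosing the set must have side ≥ max(width, height).
So the minimum side is max(7, 8) = 8.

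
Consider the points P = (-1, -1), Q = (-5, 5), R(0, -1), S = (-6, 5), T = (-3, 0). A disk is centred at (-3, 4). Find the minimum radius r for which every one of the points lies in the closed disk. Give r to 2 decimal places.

5.83

The required radius is the distance from (-3, 4) to the farthest point.
Squared distances: 29, 5, 34, 10, 16.
Maximum is 34, attained at R.
r = √34 ≈ 5.83.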